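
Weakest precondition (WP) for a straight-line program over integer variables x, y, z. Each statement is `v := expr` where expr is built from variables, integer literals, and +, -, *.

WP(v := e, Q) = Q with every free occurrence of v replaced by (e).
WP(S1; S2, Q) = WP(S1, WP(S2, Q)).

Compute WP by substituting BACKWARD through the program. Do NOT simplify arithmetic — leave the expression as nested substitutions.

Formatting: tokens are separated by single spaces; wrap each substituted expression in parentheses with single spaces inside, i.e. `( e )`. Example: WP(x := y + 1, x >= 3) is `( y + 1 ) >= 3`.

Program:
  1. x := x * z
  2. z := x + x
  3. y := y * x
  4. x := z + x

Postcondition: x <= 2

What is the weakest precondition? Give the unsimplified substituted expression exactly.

Answer: ( ( ( x * z ) + ( x * z ) ) + ( x * z ) ) <= 2

Derivation:
post: x <= 2
stmt 4: x := z + x  -- replace 1 occurrence(s) of x with (z + x)
  => ( z + x ) <= 2
stmt 3: y := y * x  -- replace 0 occurrence(s) of y with (y * x)
  => ( z + x ) <= 2
stmt 2: z := x + x  -- replace 1 occurrence(s) of z with (x + x)
  => ( ( x + x ) + x ) <= 2
stmt 1: x := x * z  -- replace 3 occurrence(s) of x with (x * z)
  => ( ( ( x * z ) + ( x * z ) ) + ( x * z ) ) <= 2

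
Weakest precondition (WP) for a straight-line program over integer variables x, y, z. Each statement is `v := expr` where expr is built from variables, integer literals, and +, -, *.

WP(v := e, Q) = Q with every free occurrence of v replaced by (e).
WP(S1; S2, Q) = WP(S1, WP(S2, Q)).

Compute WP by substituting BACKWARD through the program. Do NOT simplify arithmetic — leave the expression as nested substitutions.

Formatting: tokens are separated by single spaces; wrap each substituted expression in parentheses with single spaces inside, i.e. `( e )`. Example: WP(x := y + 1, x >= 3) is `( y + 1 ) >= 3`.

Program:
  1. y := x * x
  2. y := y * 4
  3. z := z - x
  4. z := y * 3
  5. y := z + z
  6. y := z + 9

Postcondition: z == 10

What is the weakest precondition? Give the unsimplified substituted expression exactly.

post: z == 10
stmt 6: y := z + 9  -- replace 0 occurrence(s) of y with (z + 9)
  => z == 10
stmt 5: y := z + z  -- replace 0 occurrence(s) of y with (z + z)
  => z == 10
stmt 4: z := y * 3  -- replace 1 occurrence(s) of z with (y * 3)
  => ( y * 3 ) == 10
stmt 3: z := z - x  -- replace 0 occurrence(s) of z with (z - x)
  => ( y * 3 ) == 10
stmt 2: y := y * 4  -- replace 1 occurrence(s) of y with (y * 4)
  => ( ( y * 4 ) * 3 ) == 10
stmt 1: y := x * x  -- replace 1 occurrence(s) of y with (x * x)
  => ( ( ( x * x ) * 4 ) * 3 ) == 10

Answer: ( ( ( x * x ) * 4 ) * 3 ) == 10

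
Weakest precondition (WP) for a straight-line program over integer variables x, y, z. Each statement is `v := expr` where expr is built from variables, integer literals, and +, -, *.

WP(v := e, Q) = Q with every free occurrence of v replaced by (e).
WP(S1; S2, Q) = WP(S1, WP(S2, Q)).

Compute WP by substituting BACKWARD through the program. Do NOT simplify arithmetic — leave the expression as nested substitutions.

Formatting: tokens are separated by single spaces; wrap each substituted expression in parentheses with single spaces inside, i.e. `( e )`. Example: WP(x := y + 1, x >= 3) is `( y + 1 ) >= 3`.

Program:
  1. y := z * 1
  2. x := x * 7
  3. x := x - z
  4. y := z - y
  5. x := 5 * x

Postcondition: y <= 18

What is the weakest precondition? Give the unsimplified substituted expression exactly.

post: y <= 18
stmt 5: x := 5 * x  -- replace 0 occurrence(s) of x with (5 * x)
  => y <= 18
stmt 4: y := z - y  -- replace 1 occurrence(s) of y with (z - y)
  => ( z - y ) <= 18
stmt 3: x := x - z  -- replace 0 occurrence(s) of x with (x - z)
  => ( z - y ) <= 18
stmt 2: x := x * 7  -- replace 0 occurrence(s) of x with (x * 7)
  => ( z - y ) <= 18
stmt 1: y := z * 1  -- replace 1 occurrence(s) of y with (z * 1)
  => ( z - ( z * 1 ) ) <= 18

Answer: ( z - ( z * 1 ) ) <= 18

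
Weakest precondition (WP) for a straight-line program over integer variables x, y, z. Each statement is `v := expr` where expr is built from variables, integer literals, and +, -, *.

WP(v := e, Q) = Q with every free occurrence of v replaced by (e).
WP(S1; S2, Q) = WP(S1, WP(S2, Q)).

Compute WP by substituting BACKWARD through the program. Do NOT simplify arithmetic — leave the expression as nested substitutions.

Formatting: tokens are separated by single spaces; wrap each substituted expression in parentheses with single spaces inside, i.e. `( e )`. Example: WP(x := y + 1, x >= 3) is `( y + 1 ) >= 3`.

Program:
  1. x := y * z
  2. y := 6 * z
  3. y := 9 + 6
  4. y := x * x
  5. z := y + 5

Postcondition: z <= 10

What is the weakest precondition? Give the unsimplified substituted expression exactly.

Answer: ( ( ( y * z ) * ( y * z ) ) + 5 ) <= 10

Derivation:
post: z <= 10
stmt 5: z := y + 5  -- replace 1 occurrence(s) of z with (y + 5)
  => ( y + 5 ) <= 10
stmt 4: y := x * x  -- replace 1 occurrence(s) of y with (x * x)
  => ( ( x * x ) + 5 ) <= 10
stmt 3: y := 9 + 6  -- replace 0 occurrence(s) of y with (9 + 6)
  => ( ( x * x ) + 5 ) <= 10
stmt 2: y := 6 * z  -- replace 0 occurrence(s) of y with (6 * z)
  => ( ( x * x ) + 5 ) <= 10
stmt 1: x := y * z  -- replace 2 occurrence(s) of x with (y * z)
  => ( ( ( y * z ) * ( y * z ) ) + 5 ) <= 10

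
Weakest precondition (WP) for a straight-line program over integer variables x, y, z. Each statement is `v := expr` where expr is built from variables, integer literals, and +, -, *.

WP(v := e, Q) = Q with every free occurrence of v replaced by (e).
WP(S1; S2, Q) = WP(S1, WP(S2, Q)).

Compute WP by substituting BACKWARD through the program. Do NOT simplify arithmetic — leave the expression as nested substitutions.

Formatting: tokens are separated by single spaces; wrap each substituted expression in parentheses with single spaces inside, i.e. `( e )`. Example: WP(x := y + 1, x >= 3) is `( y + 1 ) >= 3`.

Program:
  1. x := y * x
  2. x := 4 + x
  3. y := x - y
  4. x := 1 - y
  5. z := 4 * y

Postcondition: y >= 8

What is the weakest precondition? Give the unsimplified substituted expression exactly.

Answer: ( ( 4 + ( y * x ) ) - y ) >= 8

Derivation:
post: y >= 8
stmt 5: z := 4 * y  -- replace 0 occurrence(s) of z with (4 * y)
  => y >= 8
stmt 4: x := 1 - y  -- replace 0 occurrence(s) of x with (1 - y)
  => y >= 8
stmt 3: y := x - y  -- replace 1 occurrence(s) of y with (x - y)
  => ( x - y ) >= 8
stmt 2: x := 4 + x  -- replace 1 occurrence(s) of x with (4 + x)
  => ( ( 4 + x ) - y ) >= 8
stmt 1: x := y * x  -- replace 1 occurrence(s) of x with (y * x)
  => ( ( 4 + ( y * x ) ) - y ) >= 8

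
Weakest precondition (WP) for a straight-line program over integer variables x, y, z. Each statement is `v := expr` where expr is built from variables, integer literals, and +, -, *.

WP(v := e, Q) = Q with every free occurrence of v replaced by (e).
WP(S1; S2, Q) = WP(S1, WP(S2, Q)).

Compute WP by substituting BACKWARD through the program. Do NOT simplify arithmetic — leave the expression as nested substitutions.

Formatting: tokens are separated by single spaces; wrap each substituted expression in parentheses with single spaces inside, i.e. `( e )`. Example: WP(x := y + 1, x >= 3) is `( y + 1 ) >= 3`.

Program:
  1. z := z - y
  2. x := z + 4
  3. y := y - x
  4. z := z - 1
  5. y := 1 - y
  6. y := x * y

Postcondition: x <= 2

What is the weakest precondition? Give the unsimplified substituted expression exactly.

Answer: ( ( z - y ) + 4 ) <= 2

Derivation:
post: x <= 2
stmt 6: y := x * y  -- replace 0 occurrence(s) of y with (x * y)
  => x <= 2
stmt 5: y := 1 - y  -- replace 0 occurrence(s) of y with (1 - y)
  => x <= 2
stmt 4: z := z - 1  -- replace 0 occurrence(s) of z with (z - 1)
  => x <= 2
stmt 3: y := y - x  -- replace 0 occurrence(s) of y with (y - x)
  => x <= 2
stmt 2: x := z + 4  -- replace 1 occurrence(s) of x with (z + 4)
  => ( z + 4 ) <= 2
stmt 1: z := z - y  -- replace 1 occurrence(s) of z with (z - y)
  => ( ( z - y ) + 4 ) <= 2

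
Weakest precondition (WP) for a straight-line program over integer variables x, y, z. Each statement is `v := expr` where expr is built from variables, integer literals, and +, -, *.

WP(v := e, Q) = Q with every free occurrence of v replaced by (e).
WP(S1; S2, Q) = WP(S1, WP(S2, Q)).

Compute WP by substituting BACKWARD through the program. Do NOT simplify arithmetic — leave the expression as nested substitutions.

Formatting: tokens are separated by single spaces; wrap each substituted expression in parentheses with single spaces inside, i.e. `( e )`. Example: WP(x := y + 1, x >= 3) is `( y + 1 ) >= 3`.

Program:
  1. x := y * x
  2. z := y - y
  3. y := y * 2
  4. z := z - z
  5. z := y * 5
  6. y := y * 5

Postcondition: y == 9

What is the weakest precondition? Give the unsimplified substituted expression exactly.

post: y == 9
stmt 6: y := y * 5  -- replace 1 occurrence(s) of y with (y * 5)
  => ( y * 5 ) == 9
stmt 5: z := y * 5  -- replace 0 occurrence(s) of z with (y * 5)
  => ( y * 5 ) == 9
stmt 4: z := z - z  -- replace 0 occurrence(s) of z with (z - z)
  => ( y * 5 ) == 9
stmt 3: y := y * 2  -- replace 1 occurrence(s) of y with (y * 2)
  => ( ( y * 2 ) * 5 ) == 9
stmt 2: z := y - y  -- replace 0 occurrence(s) of z with (y - y)
  => ( ( y * 2 ) * 5 ) == 9
stmt 1: x := y * x  -- replace 0 occurrence(s) of x with (y * x)
  => ( ( y * 2 ) * 5 ) == 9

Answer: ( ( y * 2 ) * 5 ) == 9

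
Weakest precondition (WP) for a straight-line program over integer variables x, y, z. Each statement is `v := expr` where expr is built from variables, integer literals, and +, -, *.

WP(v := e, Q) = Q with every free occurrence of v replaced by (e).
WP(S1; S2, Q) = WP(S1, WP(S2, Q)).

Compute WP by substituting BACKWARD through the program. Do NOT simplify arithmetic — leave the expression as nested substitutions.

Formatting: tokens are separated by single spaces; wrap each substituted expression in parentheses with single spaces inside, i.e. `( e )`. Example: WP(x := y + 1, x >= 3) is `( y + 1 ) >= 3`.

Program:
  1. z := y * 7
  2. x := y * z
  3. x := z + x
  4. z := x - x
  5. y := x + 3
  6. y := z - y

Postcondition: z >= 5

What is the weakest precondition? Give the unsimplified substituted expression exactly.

Answer: ( ( ( y * 7 ) + ( y * ( y * 7 ) ) ) - ( ( y * 7 ) + ( y * ( y * 7 ) ) ) ) >= 5

Derivation:
post: z >= 5
stmt 6: y := z - y  -- replace 0 occurrence(s) of y with (z - y)
  => z >= 5
stmt 5: y := x + 3  -- replace 0 occurrence(s) of y with (x + 3)
  => z >= 5
stmt 4: z := x - x  -- replace 1 occurrence(s) of z with (x - x)
  => ( x - x ) >= 5
stmt 3: x := z + x  -- replace 2 occurrence(s) of x with (z + x)
  => ( ( z + x ) - ( z + x ) ) >= 5
stmt 2: x := y * z  -- replace 2 occurrence(s) of x with (y * z)
  => ( ( z + ( y * z ) ) - ( z + ( y * z ) ) ) >= 5
stmt 1: z := y * 7  -- replace 4 occurrence(s) of z with (y * 7)
  => ( ( ( y * 7 ) + ( y * ( y * 7 ) ) ) - ( ( y * 7 ) + ( y * ( y * 7 ) ) ) ) >= 5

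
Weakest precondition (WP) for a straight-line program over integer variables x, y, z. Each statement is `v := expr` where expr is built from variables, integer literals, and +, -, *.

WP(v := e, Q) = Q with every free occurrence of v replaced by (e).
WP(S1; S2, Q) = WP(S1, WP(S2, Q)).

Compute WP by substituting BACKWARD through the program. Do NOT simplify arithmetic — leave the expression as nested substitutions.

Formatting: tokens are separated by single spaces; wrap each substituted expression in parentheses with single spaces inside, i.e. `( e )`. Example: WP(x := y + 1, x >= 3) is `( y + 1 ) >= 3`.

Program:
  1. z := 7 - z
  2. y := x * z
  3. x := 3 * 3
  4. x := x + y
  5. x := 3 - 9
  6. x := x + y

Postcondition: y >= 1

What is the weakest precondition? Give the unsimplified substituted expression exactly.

post: y >= 1
stmt 6: x := x + y  -- replace 0 occurrence(s) of x with (x + y)
  => y >= 1
stmt 5: x := 3 - 9  -- replace 0 occurrence(s) of x with (3 - 9)
  => y >= 1
stmt 4: x := x + y  -- replace 0 occurrence(s) of x with (x + y)
  => y >= 1
stmt 3: x := 3 * 3  -- replace 0 occurrence(s) of x with (3 * 3)
  => y >= 1
stmt 2: y := x * z  -- replace 1 occurrence(s) of y with (x * z)
  => ( x * z ) >= 1
stmt 1: z := 7 - z  -- replace 1 occurrence(s) of z with (7 - z)
  => ( x * ( 7 - z ) ) >= 1

Answer: ( x * ( 7 - z ) ) >= 1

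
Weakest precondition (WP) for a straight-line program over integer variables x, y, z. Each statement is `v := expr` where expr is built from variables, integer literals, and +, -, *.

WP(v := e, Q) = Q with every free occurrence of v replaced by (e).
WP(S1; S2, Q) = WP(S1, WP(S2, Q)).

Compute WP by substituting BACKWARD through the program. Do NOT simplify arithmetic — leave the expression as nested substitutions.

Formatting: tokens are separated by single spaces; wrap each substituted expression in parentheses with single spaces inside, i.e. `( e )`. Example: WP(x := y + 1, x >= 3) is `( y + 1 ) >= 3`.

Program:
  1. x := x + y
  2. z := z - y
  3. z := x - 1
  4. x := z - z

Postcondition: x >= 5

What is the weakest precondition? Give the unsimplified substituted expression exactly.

Answer: ( ( ( x + y ) - 1 ) - ( ( x + y ) - 1 ) ) >= 5

Derivation:
post: x >= 5
stmt 4: x := z - z  -- replace 1 occurrence(s) of x with (z - z)
  => ( z - z ) >= 5
stmt 3: z := x - 1  -- replace 2 occurrence(s) of z with (x - 1)
  => ( ( x - 1 ) - ( x - 1 ) ) >= 5
stmt 2: z := z - y  -- replace 0 occurrence(s) of z with (z - y)
  => ( ( x - 1 ) - ( x - 1 ) ) >= 5
stmt 1: x := x + y  -- replace 2 occurrence(s) of x with (x + y)
  => ( ( ( x + y ) - 1 ) - ( ( x + y ) - 1 ) ) >= 5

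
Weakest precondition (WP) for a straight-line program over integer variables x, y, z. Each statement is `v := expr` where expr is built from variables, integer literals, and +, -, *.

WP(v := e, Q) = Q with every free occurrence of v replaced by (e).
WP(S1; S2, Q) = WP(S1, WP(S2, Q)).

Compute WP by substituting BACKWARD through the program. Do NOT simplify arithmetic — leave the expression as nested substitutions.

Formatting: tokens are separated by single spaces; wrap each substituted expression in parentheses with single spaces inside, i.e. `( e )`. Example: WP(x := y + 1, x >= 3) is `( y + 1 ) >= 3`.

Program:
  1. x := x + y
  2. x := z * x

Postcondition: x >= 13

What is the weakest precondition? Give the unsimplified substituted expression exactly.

Answer: ( z * ( x + y ) ) >= 13

Derivation:
post: x >= 13
stmt 2: x := z * x  -- replace 1 occurrence(s) of x with (z * x)
  => ( z * x ) >= 13
stmt 1: x := x + y  -- replace 1 occurrence(s) of x with (x + y)
  => ( z * ( x + y ) ) >= 13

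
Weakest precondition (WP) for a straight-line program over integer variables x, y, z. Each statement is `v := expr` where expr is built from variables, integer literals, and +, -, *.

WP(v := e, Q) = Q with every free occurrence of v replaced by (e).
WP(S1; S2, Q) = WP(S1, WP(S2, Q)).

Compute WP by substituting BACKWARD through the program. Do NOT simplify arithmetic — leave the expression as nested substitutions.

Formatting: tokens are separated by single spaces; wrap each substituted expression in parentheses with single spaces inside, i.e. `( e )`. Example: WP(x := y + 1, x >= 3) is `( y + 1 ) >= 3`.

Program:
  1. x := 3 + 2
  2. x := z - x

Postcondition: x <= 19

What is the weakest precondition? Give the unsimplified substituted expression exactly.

post: x <= 19
stmt 2: x := z - x  -- replace 1 occurrence(s) of x with (z - x)
  => ( z - x ) <= 19
stmt 1: x := 3 + 2  -- replace 1 occurrence(s) of x with (3 + 2)
  => ( z - ( 3 + 2 ) ) <= 19

Answer: ( z - ( 3 + 2 ) ) <= 19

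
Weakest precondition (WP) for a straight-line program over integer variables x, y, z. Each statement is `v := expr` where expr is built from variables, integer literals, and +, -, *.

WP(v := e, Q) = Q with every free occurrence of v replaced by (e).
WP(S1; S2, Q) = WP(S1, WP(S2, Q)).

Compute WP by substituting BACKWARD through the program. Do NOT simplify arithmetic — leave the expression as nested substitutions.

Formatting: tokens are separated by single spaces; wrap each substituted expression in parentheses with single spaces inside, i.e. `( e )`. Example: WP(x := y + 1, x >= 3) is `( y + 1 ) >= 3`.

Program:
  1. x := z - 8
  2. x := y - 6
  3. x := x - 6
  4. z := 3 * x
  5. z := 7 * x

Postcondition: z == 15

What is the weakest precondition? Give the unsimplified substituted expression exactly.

Answer: ( 7 * ( ( y - 6 ) - 6 ) ) == 15

Derivation:
post: z == 15
stmt 5: z := 7 * x  -- replace 1 occurrence(s) of z with (7 * x)
  => ( 7 * x ) == 15
stmt 4: z := 3 * x  -- replace 0 occurrence(s) of z with (3 * x)
  => ( 7 * x ) == 15
stmt 3: x := x - 6  -- replace 1 occurrence(s) of x with (x - 6)
  => ( 7 * ( x - 6 ) ) == 15
stmt 2: x := y - 6  -- replace 1 occurrence(s) of x with (y - 6)
  => ( 7 * ( ( y - 6 ) - 6 ) ) == 15
stmt 1: x := z - 8  -- replace 0 occurrence(s) of x with (z - 8)
  => ( 7 * ( ( y - 6 ) - 6 ) ) == 15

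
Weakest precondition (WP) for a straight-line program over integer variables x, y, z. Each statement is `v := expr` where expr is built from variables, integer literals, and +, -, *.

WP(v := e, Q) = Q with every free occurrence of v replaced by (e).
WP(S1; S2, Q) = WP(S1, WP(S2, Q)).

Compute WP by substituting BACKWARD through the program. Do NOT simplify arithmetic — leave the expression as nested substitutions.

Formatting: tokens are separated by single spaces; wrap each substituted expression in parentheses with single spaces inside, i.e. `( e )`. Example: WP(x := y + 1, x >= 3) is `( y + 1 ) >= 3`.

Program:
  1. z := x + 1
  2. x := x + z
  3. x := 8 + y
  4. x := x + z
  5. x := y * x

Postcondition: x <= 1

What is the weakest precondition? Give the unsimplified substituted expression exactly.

post: x <= 1
stmt 5: x := y * x  -- replace 1 occurrence(s) of x with (y * x)
  => ( y * x ) <= 1
stmt 4: x := x + z  -- replace 1 occurrence(s) of x with (x + z)
  => ( y * ( x + z ) ) <= 1
stmt 3: x := 8 + y  -- replace 1 occurrence(s) of x with (8 + y)
  => ( y * ( ( 8 + y ) + z ) ) <= 1
stmt 2: x := x + z  -- replace 0 occurrence(s) of x with (x + z)
  => ( y * ( ( 8 + y ) + z ) ) <= 1
stmt 1: z := x + 1  -- replace 1 occurrence(s) of z with (x + 1)
  => ( y * ( ( 8 + y ) + ( x + 1 ) ) ) <= 1

Answer: ( y * ( ( 8 + y ) + ( x + 1 ) ) ) <= 1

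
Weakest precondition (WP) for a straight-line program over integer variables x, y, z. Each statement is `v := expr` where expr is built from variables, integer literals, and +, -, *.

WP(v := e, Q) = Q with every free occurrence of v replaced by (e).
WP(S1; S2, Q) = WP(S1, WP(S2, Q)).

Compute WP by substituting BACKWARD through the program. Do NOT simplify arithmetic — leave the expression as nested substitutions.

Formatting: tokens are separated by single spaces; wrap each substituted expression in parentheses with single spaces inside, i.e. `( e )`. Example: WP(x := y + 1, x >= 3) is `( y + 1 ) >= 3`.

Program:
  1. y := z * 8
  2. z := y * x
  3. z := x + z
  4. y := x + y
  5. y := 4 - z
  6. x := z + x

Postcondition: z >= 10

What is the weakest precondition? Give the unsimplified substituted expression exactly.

Answer: ( x + ( ( z * 8 ) * x ) ) >= 10

Derivation:
post: z >= 10
stmt 6: x := z + x  -- replace 0 occurrence(s) of x with (z + x)
  => z >= 10
stmt 5: y := 4 - z  -- replace 0 occurrence(s) of y with (4 - z)
  => z >= 10
stmt 4: y := x + y  -- replace 0 occurrence(s) of y with (x + y)
  => z >= 10
stmt 3: z := x + z  -- replace 1 occurrence(s) of z with (x + z)
  => ( x + z ) >= 10
stmt 2: z := y * x  -- replace 1 occurrence(s) of z with (y * x)
  => ( x + ( y * x ) ) >= 10
stmt 1: y := z * 8  -- replace 1 occurrence(s) of y with (z * 8)
  => ( x + ( ( z * 8 ) * x ) ) >= 10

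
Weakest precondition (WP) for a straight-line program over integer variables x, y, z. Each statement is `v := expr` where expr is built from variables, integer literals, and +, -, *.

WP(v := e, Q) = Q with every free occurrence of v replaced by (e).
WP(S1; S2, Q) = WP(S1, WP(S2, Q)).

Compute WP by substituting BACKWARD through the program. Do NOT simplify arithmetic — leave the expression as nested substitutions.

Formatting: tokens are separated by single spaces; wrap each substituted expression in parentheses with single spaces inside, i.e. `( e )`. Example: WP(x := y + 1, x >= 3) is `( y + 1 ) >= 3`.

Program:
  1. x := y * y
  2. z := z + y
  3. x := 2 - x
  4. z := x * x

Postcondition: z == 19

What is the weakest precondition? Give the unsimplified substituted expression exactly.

post: z == 19
stmt 4: z := x * x  -- replace 1 occurrence(s) of z with (x * x)
  => ( x * x ) == 19
stmt 3: x := 2 - x  -- replace 2 occurrence(s) of x with (2 - x)
  => ( ( 2 - x ) * ( 2 - x ) ) == 19
stmt 2: z := z + y  -- replace 0 occurrence(s) of z with (z + y)
  => ( ( 2 - x ) * ( 2 - x ) ) == 19
stmt 1: x := y * y  -- replace 2 occurrence(s) of x with (y * y)
  => ( ( 2 - ( y * y ) ) * ( 2 - ( y * y ) ) ) == 19

Answer: ( ( 2 - ( y * y ) ) * ( 2 - ( y * y ) ) ) == 19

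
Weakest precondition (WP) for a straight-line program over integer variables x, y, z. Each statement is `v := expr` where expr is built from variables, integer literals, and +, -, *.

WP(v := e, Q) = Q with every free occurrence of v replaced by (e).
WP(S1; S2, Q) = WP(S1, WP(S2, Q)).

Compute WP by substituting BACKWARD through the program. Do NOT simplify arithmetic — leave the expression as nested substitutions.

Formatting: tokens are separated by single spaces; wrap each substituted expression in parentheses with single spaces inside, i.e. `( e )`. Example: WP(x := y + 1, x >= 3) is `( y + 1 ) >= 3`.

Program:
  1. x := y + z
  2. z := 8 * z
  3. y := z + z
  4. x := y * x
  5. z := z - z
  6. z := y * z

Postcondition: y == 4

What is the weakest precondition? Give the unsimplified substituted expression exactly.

post: y == 4
stmt 6: z := y * z  -- replace 0 occurrence(s) of z with (y * z)
  => y == 4
stmt 5: z := z - z  -- replace 0 occurrence(s) of z with (z - z)
  => y == 4
stmt 4: x := y * x  -- replace 0 occurrence(s) of x with (y * x)
  => y == 4
stmt 3: y := z + z  -- replace 1 occurrence(s) of y with (z + z)
  => ( z + z ) == 4
stmt 2: z := 8 * z  -- replace 2 occurrence(s) of z with (8 * z)
  => ( ( 8 * z ) + ( 8 * z ) ) == 4
stmt 1: x := y + z  -- replace 0 occurrence(s) of x with (y + z)
  => ( ( 8 * z ) + ( 8 * z ) ) == 4

Answer: ( ( 8 * z ) + ( 8 * z ) ) == 4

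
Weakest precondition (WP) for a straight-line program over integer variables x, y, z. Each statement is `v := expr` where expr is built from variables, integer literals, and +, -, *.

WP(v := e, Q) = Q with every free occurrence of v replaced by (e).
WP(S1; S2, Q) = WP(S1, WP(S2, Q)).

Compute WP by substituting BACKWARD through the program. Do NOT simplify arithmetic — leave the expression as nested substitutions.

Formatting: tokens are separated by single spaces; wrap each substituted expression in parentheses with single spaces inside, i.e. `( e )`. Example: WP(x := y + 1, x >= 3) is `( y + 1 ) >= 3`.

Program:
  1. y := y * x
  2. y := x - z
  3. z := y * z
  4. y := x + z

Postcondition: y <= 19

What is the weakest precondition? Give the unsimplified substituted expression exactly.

Answer: ( x + ( ( x - z ) * z ) ) <= 19

Derivation:
post: y <= 19
stmt 4: y := x + z  -- replace 1 occurrence(s) of y with (x + z)
  => ( x + z ) <= 19
stmt 3: z := y * z  -- replace 1 occurrence(s) of z with (y * z)
  => ( x + ( y * z ) ) <= 19
stmt 2: y := x - z  -- replace 1 occurrence(s) of y with (x - z)
  => ( x + ( ( x - z ) * z ) ) <= 19
stmt 1: y := y * x  -- replace 0 occurrence(s) of y with (y * x)
  => ( x + ( ( x - z ) * z ) ) <= 19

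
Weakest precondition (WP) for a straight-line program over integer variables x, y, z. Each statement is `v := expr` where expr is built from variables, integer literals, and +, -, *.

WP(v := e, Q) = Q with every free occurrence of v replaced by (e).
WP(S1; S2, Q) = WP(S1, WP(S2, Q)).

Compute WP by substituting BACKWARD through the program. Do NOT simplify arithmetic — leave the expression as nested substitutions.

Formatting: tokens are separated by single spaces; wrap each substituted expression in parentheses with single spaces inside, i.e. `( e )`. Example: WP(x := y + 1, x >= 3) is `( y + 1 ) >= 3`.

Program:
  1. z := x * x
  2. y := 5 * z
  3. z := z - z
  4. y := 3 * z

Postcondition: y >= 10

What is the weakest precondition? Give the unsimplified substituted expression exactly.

post: y >= 10
stmt 4: y := 3 * z  -- replace 1 occurrence(s) of y with (3 * z)
  => ( 3 * z ) >= 10
stmt 3: z := z - z  -- replace 1 occurrence(s) of z with (z - z)
  => ( 3 * ( z - z ) ) >= 10
stmt 2: y := 5 * z  -- replace 0 occurrence(s) of y with (5 * z)
  => ( 3 * ( z - z ) ) >= 10
stmt 1: z := x * x  -- replace 2 occurrence(s) of z with (x * x)
  => ( 3 * ( ( x * x ) - ( x * x ) ) ) >= 10

Answer: ( 3 * ( ( x * x ) - ( x * x ) ) ) >= 10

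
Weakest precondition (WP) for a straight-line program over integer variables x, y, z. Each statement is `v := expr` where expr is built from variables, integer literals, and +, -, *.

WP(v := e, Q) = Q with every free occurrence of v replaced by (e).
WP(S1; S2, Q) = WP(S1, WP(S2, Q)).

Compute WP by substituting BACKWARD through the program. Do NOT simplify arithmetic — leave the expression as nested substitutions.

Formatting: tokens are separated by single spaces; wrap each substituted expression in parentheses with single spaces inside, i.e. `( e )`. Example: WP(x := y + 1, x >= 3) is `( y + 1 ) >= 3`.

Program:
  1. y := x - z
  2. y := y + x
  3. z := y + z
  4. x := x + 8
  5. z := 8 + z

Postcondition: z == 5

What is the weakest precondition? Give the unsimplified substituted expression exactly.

Answer: ( 8 + ( ( ( x - z ) + x ) + z ) ) == 5

Derivation:
post: z == 5
stmt 5: z := 8 + z  -- replace 1 occurrence(s) of z with (8 + z)
  => ( 8 + z ) == 5
stmt 4: x := x + 8  -- replace 0 occurrence(s) of x with (x + 8)
  => ( 8 + z ) == 5
stmt 3: z := y + z  -- replace 1 occurrence(s) of z with (y + z)
  => ( 8 + ( y + z ) ) == 5
stmt 2: y := y + x  -- replace 1 occurrence(s) of y with (y + x)
  => ( 8 + ( ( y + x ) + z ) ) == 5
stmt 1: y := x - z  -- replace 1 occurrence(s) of y with (x - z)
  => ( 8 + ( ( ( x - z ) + x ) + z ) ) == 5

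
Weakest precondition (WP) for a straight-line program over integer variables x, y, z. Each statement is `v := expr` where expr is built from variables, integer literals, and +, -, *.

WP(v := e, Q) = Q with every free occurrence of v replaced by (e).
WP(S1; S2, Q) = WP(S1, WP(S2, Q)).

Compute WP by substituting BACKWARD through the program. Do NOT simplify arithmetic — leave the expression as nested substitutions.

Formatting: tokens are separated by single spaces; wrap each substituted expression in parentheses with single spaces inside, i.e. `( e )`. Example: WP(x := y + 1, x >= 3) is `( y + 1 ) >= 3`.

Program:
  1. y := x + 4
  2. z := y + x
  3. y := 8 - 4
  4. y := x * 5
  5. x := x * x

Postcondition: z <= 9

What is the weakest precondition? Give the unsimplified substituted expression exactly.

post: z <= 9
stmt 5: x := x * x  -- replace 0 occurrence(s) of x with (x * x)
  => z <= 9
stmt 4: y := x * 5  -- replace 0 occurrence(s) of y with (x * 5)
  => z <= 9
stmt 3: y := 8 - 4  -- replace 0 occurrence(s) of y with (8 - 4)
  => z <= 9
stmt 2: z := y + x  -- replace 1 occurrence(s) of z with (y + x)
  => ( y + x ) <= 9
stmt 1: y := x + 4  -- replace 1 occurrence(s) of y with (x + 4)
  => ( ( x + 4 ) + x ) <= 9

Answer: ( ( x + 4 ) + x ) <= 9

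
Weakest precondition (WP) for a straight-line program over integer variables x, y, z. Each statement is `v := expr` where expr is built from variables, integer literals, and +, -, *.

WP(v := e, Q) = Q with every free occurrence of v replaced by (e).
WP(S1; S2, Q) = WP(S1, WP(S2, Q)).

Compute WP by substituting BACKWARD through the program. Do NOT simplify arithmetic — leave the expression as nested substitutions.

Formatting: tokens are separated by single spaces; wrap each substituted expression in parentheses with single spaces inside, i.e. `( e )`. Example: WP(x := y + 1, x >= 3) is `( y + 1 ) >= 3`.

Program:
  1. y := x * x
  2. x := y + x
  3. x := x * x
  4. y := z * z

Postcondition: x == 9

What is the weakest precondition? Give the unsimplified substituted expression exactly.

Answer: ( ( ( x * x ) + x ) * ( ( x * x ) + x ) ) == 9

Derivation:
post: x == 9
stmt 4: y := z * z  -- replace 0 occurrence(s) of y with (z * z)
  => x == 9
stmt 3: x := x * x  -- replace 1 occurrence(s) of x with (x * x)
  => ( x * x ) == 9
stmt 2: x := y + x  -- replace 2 occurrence(s) of x with (y + x)
  => ( ( y + x ) * ( y + x ) ) == 9
stmt 1: y := x * x  -- replace 2 occurrence(s) of y with (x * x)
  => ( ( ( x * x ) + x ) * ( ( x * x ) + x ) ) == 9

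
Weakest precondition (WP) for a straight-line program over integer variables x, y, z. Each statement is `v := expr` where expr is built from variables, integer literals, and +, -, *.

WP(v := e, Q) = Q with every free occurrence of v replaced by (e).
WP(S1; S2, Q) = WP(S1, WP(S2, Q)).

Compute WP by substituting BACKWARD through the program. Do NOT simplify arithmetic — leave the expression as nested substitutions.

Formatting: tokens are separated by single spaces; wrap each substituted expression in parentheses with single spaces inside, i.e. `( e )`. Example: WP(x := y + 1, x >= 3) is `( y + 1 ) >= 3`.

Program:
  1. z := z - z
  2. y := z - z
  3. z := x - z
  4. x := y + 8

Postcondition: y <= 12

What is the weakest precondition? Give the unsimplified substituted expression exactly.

post: y <= 12
stmt 4: x := y + 8  -- replace 0 occurrence(s) of x with (y + 8)
  => y <= 12
stmt 3: z := x - z  -- replace 0 occurrence(s) of z with (x - z)
  => y <= 12
stmt 2: y := z - z  -- replace 1 occurrence(s) of y with (z - z)
  => ( z - z ) <= 12
stmt 1: z := z - z  -- replace 2 occurrence(s) of z with (z - z)
  => ( ( z - z ) - ( z - z ) ) <= 12

Answer: ( ( z - z ) - ( z - z ) ) <= 12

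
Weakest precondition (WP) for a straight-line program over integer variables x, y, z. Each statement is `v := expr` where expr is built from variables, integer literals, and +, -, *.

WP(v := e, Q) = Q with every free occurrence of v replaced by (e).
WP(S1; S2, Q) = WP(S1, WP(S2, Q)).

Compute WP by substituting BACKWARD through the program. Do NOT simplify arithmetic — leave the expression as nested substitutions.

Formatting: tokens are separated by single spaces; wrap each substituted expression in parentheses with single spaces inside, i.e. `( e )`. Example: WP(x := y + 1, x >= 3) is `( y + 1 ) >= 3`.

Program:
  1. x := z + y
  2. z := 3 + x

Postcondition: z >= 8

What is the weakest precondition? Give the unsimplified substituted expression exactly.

Answer: ( 3 + ( z + y ) ) >= 8

Derivation:
post: z >= 8
stmt 2: z := 3 + x  -- replace 1 occurrence(s) of z with (3 + x)
  => ( 3 + x ) >= 8
stmt 1: x := z + y  -- replace 1 occurrence(s) of x with (z + y)
  => ( 3 + ( z + y ) ) >= 8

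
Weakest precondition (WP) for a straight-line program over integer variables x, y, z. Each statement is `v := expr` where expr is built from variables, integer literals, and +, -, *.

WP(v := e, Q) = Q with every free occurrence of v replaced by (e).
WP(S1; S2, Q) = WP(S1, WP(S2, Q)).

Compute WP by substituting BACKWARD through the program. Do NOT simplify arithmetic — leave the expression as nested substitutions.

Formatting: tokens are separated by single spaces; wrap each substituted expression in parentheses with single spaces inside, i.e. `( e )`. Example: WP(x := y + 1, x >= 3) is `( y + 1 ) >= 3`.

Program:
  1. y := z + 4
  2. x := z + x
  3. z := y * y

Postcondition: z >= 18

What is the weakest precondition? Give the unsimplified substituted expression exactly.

post: z >= 18
stmt 3: z := y * y  -- replace 1 occurrence(s) of z with (y * y)
  => ( y * y ) >= 18
stmt 2: x := z + x  -- replace 0 occurrence(s) of x with (z + x)
  => ( y * y ) >= 18
stmt 1: y := z + 4  -- replace 2 occurrence(s) of y with (z + 4)
  => ( ( z + 4 ) * ( z + 4 ) ) >= 18

Answer: ( ( z + 4 ) * ( z + 4 ) ) >= 18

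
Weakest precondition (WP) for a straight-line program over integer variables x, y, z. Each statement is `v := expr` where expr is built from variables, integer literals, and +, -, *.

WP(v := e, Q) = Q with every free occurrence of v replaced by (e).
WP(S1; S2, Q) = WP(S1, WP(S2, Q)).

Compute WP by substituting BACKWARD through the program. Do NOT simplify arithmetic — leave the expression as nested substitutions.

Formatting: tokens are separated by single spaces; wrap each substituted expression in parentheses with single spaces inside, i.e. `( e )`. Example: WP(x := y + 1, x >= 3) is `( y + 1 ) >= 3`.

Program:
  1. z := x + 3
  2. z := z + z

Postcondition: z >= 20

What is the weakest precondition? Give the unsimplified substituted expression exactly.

Answer: ( ( x + 3 ) + ( x + 3 ) ) >= 20

Derivation:
post: z >= 20
stmt 2: z := z + z  -- replace 1 occurrence(s) of z with (z + z)
  => ( z + z ) >= 20
stmt 1: z := x + 3  -- replace 2 occurrence(s) of z with (x + 3)
  => ( ( x + 3 ) + ( x + 3 ) ) >= 20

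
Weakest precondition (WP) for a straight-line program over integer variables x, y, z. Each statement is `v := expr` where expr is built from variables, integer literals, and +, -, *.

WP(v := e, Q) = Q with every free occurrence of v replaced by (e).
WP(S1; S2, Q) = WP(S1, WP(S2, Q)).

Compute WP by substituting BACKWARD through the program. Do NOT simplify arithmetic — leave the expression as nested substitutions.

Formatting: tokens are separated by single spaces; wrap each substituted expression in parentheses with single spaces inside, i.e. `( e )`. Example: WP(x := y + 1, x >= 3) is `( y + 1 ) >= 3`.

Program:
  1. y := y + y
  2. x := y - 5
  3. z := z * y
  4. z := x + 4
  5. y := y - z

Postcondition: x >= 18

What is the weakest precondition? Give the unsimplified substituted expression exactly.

post: x >= 18
stmt 5: y := y - z  -- replace 0 occurrence(s) of y with (y - z)
  => x >= 18
stmt 4: z := x + 4  -- replace 0 occurrence(s) of z with (x + 4)
  => x >= 18
stmt 3: z := z * y  -- replace 0 occurrence(s) of z with (z * y)
  => x >= 18
stmt 2: x := y - 5  -- replace 1 occurrence(s) of x with (y - 5)
  => ( y - 5 ) >= 18
stmt 1: y := y + y  -- replace 1 occurrence(s) of y with (y + y)
  => ( ( y + y ) - 5 ) >= 18

Answer: ( ( y + y ) - 5 ) >= 18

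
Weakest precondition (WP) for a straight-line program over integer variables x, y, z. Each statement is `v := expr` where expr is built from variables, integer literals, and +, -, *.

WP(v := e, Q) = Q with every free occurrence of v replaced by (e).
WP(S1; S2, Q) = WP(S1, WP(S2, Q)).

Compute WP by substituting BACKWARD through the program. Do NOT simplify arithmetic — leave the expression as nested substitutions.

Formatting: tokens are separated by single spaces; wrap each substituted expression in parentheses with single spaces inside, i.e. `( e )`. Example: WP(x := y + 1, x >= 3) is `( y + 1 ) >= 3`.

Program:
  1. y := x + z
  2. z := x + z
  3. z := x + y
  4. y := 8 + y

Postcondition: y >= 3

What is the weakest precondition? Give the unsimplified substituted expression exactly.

Answer: ( 8 + ( x + z ) ) >= 3

Derivation:
post: y >= 3
stmt 4: y := 8 + y  -- replace 1 occurrence(s) of y with (8 + y)
  => ( 8 + y ) >= 3
stmt 3: z := x + y  -- replace 0 occurrence(s) of z with (x + y)
  => ( 8 + y ) >= 3
stmt 2: z := x + z  -- replace 0 occurrence(s) of z with (x + z)
  => ( 8 + y ) >= 3
stmt 1: y := x + z  -- replace 1 occurrence(s) of y with (x + z)
  => ( 8 + ( x + z ) ) >= 3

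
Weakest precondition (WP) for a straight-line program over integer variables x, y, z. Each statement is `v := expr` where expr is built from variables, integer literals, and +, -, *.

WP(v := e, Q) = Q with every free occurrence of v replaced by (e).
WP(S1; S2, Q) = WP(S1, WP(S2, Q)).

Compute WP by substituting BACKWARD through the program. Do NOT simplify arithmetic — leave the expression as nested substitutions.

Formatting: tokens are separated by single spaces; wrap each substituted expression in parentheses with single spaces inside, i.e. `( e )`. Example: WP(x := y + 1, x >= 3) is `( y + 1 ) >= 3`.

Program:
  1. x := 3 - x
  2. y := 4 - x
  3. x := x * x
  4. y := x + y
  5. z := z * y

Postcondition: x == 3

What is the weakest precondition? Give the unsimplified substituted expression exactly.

Answer: ( ( 3 - x ) * ( 3 - x ) ) == 3

Derivation:
post: x == 3
stmt 5: z := z * y  -- replace 0 occurrence(s) of z with (z * y)
  => x == 3
stmt 4: y := x + y  -- replace 0 occurrence(s) of y with (x + y)
  => x == 3
stmt 3: x := x * x  -- replace 1 occurrence(s) of x with (x * x)
  => ( x * x ) == 3
stmt 2: y := 4 - x  -- replace 0 occurrence(s) of y with (4 - x)
  => ( x * x ) == 3
stmt 1: x := 3 - x  -- replace 2 occurrence(s) of x with (3 - x)
  => ( ( 3 - x ) * ( 3 - x ) ) == 3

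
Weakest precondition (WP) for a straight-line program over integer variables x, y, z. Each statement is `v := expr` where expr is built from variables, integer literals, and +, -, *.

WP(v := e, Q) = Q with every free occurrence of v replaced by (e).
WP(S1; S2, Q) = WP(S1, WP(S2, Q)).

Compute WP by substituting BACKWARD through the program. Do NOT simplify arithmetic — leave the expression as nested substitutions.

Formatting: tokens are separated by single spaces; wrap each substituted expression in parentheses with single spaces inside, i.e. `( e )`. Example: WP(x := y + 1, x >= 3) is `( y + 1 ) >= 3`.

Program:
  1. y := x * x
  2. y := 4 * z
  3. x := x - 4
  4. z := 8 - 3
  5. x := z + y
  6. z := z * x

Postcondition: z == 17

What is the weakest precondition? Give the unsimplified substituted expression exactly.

post: z == 17
stmt 6: z := z * x  -- replace 1 occurrence(s) of z with (z * x)
  => ( z * x ) == 17
stmt 5: x := z + y  -- replace 1 occurrence(s) of x with (z + y)
  => ( z * ( z + y ) ) == 17
stmt 4: z := 8 - 3  -- replace 2 occurrence(s) of z with (8 - 3)
  => ( ( 8 - 3 ) * ( ( 8 - 3 ) + y ) ) == 17
stmt 3: x := x - 4  -- replace 0 occurrence(s) of x with (x - 4)
  => ( ( 8 - 3 ) * ( ( 8 - 3 ) + y ) ) == 17
stmt 2: y := 4 * z  -- replace 1 occurrence(s) of y with (4 * z)
  => ( ( 8 - 3 ) * ( ( 8 - 3 ) + ( 4 * z ) ) ) == 17
stmt 1: y := x * x  -- replace 0 occurrence(s) of y with (x * x)
  => ( ( 8 - 3 ) * ( ( 8 - 3 ) + ( 4 * z ) ) ) == 17

Answer: ( ( 8 - 3 ) * ( ( 8 - 3 ) + ( 4 * z ) ) ) == 17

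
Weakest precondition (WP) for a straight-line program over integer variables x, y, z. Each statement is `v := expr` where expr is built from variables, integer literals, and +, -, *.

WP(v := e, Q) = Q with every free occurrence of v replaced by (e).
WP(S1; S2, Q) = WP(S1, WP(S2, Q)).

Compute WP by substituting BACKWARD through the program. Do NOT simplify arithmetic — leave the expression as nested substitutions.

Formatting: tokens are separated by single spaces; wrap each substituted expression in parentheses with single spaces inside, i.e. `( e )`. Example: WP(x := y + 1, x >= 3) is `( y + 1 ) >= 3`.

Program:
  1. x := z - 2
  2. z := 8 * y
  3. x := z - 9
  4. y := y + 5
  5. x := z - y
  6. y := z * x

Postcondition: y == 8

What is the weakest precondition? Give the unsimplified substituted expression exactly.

Answer: ( ( 8 * y ) * ( ( 8 * y ) - ( y + 5 ) ) ) == 8

Derivation:
post: y == 8
stmt 6: y := z * x  -- replace 1 occurrence(s) of y with (z * x)
  => ( z * x ) == 8
stmt 5: x := z - y  -- replace 1 occurrence(s) of x with (z - y)
  => ( z * ( z - y ) ) == 8
stmt 4: y := y + 5  -- replace 1 occurrence(s) of y with (y + 5)
  => ( z * ( z - ( y + 5 ) ) ) == 8
stmt 3: x := z - 9  -- replace 0 occurrence(s) of x with (z - 9)
  => ( z * ( z - ( y + 5 ) ) ) == 8
stmt 2: z := 8 * y  -- replace 2 occurrence(s) of z with (8 * y)
  => ( ( 8 * y ) * ( ( 8 * y ) - ( y + 5 ) ) ) == 8
stmt 1: x := z - 2  -- replace 0 occurrence(s) of x with (z - 2)
  => ( ( 8 * y ) * ( ( 8 * y ) - ( y + 5 ) ) ) == 8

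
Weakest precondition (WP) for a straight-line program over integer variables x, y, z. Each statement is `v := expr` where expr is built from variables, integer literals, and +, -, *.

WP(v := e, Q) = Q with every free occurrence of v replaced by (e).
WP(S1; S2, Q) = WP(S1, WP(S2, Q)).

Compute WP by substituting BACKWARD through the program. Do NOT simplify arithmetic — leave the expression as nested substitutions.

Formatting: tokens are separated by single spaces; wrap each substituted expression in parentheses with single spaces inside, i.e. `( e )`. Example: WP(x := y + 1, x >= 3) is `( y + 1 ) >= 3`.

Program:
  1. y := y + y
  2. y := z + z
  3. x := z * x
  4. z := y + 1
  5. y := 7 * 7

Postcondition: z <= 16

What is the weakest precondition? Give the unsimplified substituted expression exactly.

post: z <= 16
stmt 5: y := 7 * 7  -- replace 0 occurrence(s) of y with (7 * 7)
  => z <= 16
stmt 4: z := y + 1  -- replace 1 occurrence(s) of z with (y + 1)
  => ( y + 1 ) <= 16
stmt 3: x := z * x  -- replace 0 occurrence(s) of x with (z * x)
  => ( y + 1 ) <= 16
stmt 2: y := z + z  -- replace 1 occurrence(s) of y with (z + z)
  => ( ( z + z ) + 1 ) <= 16
stmt 1: y := y + y  -- replace 0 occurrence(s) of y with (y + y)
  => ( ( z + z ) + 1 ) <= 16

Answer: ( ( z + z ) + 1 ) <= 16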